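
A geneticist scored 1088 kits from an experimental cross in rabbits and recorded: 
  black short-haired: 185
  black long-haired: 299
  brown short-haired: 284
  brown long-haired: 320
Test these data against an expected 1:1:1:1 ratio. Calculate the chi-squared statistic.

39.507

The 1:1:1:1 ratio has 4 parts, so with N = 1088 the expected counts are:
  black short-haired: 1088 × 1/4 = 272
  black long-haired: 1088 × 1/4 = 272
  brown short-haired: 1088 × 1/4 = 272
  brown long-haired: 1088 × 1/4 = 272
χ² = Σ (O − E)² / E
  black short-haired: (185 − 272)² / 272 = 27.8272
  black long-haired: (299 − 272)² / 272 = 2.6801
  brown short-haired: (284 − 272)² / 272 = 0.5294
  brown long-haired: (320 − 272)² / 272 = 8.4706
χ² = 27.8272 + 2.6801 + 0.5294 + 8.4706 = 39.5073 ≈ 39.507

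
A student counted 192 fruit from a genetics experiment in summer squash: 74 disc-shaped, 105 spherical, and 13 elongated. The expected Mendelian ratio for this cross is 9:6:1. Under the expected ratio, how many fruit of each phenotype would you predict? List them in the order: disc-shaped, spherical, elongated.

The 9:6:1 ratio has 16 parts, so with N = 192 the expected counts are:
  disc-shaped: 192 × 9/16 = 108
  spherical: 192 × 6/16 = 72
  elongated: 192 × 1/16 = 12

108, 72, 12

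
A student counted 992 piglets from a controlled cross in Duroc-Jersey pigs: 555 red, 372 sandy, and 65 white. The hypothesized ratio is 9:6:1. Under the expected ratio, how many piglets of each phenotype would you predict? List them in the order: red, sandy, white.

The 9:6:1 ratio has 16 parts, so with N = 992 the expected counts are:
  red: 992 × 9/16 = 558
  sandy: 992 × 6/16 = 372
  white: 992 × 1/16 = 62

558, 372, 62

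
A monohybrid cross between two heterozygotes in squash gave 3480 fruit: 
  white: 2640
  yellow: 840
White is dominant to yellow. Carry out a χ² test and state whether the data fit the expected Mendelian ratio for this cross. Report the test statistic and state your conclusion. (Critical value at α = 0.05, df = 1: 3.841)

For a monohybrid cross between heterozygotes with complete dominance, the expected phenotypic ratio is 3:1.
Under the 3:1 hypothesis (Σ ratio = 4, N = 3480):
  white: 3480 × 3/4 = 2610
  yellow: 3480 × 1/4 = 870
χ² = Σ (O − E)² / E
  white: (2640 − 2610)² / 2610 = 0.3448
  yellow: (840 − 870)² / 870 = 1.0345
χ² = 0.3448 + 1.0345 = 1.3793 ≈ 1.379
Degrees of freedom = 2 − 1 = 1; critical value at α = 0.05 is 3.841.
Since 1.379 < 3.841, we fail to reject the null hypothesis — the data are consistent with the 3:1 ratio.

1.379; consistent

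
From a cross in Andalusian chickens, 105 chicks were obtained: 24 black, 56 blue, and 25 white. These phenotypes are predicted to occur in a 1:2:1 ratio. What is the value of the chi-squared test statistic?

Under the 1:2:1 hypothesis (Σ ratio = 4, N = 105):
  black: 105 × 1/4 = 26.25
  blue: 105 × 2/4 = 52.5
  white: 105 × 1/4 = 26.25
χ² = Σ (O − E)² / E
  black: (24 − 26.25)² / 26.25 = 0.1929
  blue: (56 − 52.5)² / 52.5 = 0.2333
  white: (25 − 26.25)² / 26.25 = 0.0595
χ² = 0.1929 + 0.2333 + 0.0595 = 0.4857 ≈ 0.486

0.486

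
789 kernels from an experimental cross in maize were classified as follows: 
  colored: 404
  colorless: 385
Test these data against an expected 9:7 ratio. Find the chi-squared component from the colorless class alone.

Expected counts for N = 789 under a 9:7 ratio (total parts = 16):
  colored: 789 × 9/16 = 443.8125
  colorless: 789 × 7/16 = 345.1875
Contribution of colorless: (385 − 345.1875)² / 345.1875 = 4.5918

4.592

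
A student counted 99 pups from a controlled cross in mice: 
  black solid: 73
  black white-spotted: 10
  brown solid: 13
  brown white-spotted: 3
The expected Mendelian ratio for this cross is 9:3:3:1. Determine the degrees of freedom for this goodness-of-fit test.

A goodness-of-fit test with 4 phenotype classes has df = 4 − 1 = 3.

3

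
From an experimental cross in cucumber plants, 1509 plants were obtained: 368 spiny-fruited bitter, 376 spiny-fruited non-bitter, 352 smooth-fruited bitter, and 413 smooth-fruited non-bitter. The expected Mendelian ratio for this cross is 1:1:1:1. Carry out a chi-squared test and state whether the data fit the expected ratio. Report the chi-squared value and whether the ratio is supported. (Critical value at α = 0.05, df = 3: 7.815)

5.309; consistent

Expected counts for N = 1509 under a 1:1:1:1 ratio (total parts = 4):
  spiny-fruited bitter: 1509 × 1/4 = 377.25
  spiny-fruited non-bitter: 1509 × 1/4 = 377.25
  smooth-fruited bitter: 1509 × 1/4 = 377.25
  smooth-fruited non-bitter: 1509 × 1/4 = 377.25
χ² = Σ (O − E)² / E
  spiny-fruited bitter: (368 − 377.25)² / 377.25 = 0.2268
  spiny-fruited non-bitter: (376 − 377.25)² / 377.25 = 0.0041
  smooth-fruited bitter: (352 − 377.25)² / 377.25 = 1.6900
  smooth-fruited non-bitter: (413 − 377.25)² / 377.25 = 3.3878
χ² = 0.2268 + 0.0041 + 1.6900 + 3.3878 = 5.3087 ≈ 5.309
Degrees of freedom = 4 − 1 = 3; critical value at α = 0.05 is 7.815.
Since 5.309 < 7.815, we fail to reject the null hypothesis — the data are consistent with the 1:1:1:1 ratio.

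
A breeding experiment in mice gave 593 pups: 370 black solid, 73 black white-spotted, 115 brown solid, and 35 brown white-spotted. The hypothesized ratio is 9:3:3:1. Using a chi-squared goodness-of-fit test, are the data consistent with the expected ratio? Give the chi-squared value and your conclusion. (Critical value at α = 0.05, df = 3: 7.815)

Expected counts for N = 593 under a 9:3:3:1 ratio (total parts = 16):
  black solid: 593 × 9/16 = 333.5625
  black white-spotted: 593 × 3/16 = 111.1875
  brown solid: 593 × 3/16 = 111.1875
  brown white-spotted: 593 × 1/16 = 37.0625
χ² = Σ (O − E)² / E
  black solid: (370 − 333.5625)² / 333.5625 = 3.9803
  black white-spotted: (73 − 111.1875)² / 111.1875 = 13.1155
  brown solid: (115 − 111.1875)² / 111.1875 = 0.1307
  brown white-spotted: (35 − 37.0625)² / 37.0625 = 0.1148
χ² = 3.9803 + 13.1155 + 0.1307 + 0.1148 = 17.3413 ≈ 17.341
Degrees of freedom = 4 − 1 = 3; critical value at α = 0.05 is 7.815.
Since 17.341 > 7.815, we reject the null hypothesis — the data do not fit the 9:3:3:1 ratio.

17.341; not consistent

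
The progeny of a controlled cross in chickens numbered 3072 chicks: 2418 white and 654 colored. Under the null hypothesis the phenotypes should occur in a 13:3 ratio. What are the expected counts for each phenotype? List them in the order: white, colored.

2496, 576

Under the 13:3 hypothesis (Σ ratio = 16, N = 3072):
  white: 3072 × 13/16 = 2496
  colored: 3072 × 3/16 = 576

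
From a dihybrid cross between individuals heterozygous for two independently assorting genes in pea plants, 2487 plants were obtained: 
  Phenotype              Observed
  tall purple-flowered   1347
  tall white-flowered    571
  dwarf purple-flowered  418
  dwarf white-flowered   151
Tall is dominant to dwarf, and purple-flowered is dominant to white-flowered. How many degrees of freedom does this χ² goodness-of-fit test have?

A dihybrid F₂ with independent assortment and complete dominance at both loci gives a 9:3:3:1 phenotypic ratio.
A goodness-of-fit test with 4 phenotype classes has df = 4 − 1 = 3.

3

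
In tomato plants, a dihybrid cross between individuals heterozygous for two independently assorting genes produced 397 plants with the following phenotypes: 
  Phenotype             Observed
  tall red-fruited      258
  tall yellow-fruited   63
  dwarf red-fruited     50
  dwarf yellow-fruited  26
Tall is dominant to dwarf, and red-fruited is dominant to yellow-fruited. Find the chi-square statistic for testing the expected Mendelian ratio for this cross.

A dihybrid F₂ with independent assortment and complete dominance at both loci gives a 9:3:3:1 phenotypic ratio.
The 9:3:3:1 ratio has 16 parts, so with N = 397 the expected counts are:
  tall red-fruited: 397 × 9/16 = 223.3125
  tall yellow-fruited: 397 × 3/16 = 74.4375
  dwarf red-fruited: 397 × 3/16 = 74.4375
  dwarf yellow-fruited: 397 × 1/16 = 24.8125
χ² = Σ (O − E)² / E
  tall red-fruited: (258 − 223.3125)² / 223.3125 = 5.3881
  tall yellow-fruited: (63 − 74.4375)² / 74.4375 = 1.7574
  dwarf red-fruited: (50 − 74.4375)² / 74.4375 = 8.0227
  dwarf yellow-fruited: (26 − 24.8125)² / 24.8125 = 0.0568
χ² = 5.3881 + 1.7574 + 8.0227 + 0.0568 = 15.225

15.225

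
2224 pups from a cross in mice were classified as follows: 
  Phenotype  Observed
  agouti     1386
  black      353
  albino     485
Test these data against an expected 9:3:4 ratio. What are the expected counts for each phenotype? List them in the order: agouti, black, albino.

Expected counts for N = 2224 under a 9:3:4 ratio (total parts = 16):
  agouti: 2224 × 9/16 = 1251
  black: 2224 × 3/16 = 417
  albino: 2224 × 4/16 = 556

1251, 417, 556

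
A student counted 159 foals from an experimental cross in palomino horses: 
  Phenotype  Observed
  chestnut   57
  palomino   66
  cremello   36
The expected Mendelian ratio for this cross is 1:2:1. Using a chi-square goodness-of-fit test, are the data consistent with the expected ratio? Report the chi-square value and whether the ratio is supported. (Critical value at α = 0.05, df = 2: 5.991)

10.132; not consistent

Total ratio parts = 4. Expected numbers out of 159:
  chestnut: 159 × 1/4 = 39.75
  palomino: 159 × 2/4 = 79.5
  cremello: 159 × 1/4 = 39.75
χ² = Σ (O − E)² / E
  chestnut: (57 − 39.75)² / 39.75 = 7.4858
  palomino: (66 − 79.5)² / 79.5 = 2.2925
  cremello: (36 − 39.75)² / 39.75 = 0.3538
χ² = 7.4858 + 2.2925 + 0.3538 = 10.1321 ≈ 10.132
Degrees of freedom = 3 − 1 = 2; critical value at α = 0.05 is 5.991.
Since 10.132 > 5.991, we reject the null hypothesis — the data do not fit the 1:2:1 ratio.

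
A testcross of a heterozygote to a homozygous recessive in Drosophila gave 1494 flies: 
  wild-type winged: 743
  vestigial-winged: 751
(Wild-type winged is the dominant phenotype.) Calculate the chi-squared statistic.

A testcross of a heterozygote (Aa × aa) gives a 1:1 phenotypic ratio.
Expected counts for N = 1494 under a 1:1 ratio (total parts = 2):
  wild-type winged: 1494 × 1/2 = 747
  vestigial-winged: 1494 × 1/2 = 747
χ² = Σ (O − E)² / E
  wild-type winged: (743 − 747)² / 747 = 0.0214
  vestigial-winged: (751 − 747)² / 747 = 0.0214
χ² = 0.0214 + 0.0214 = 0.0428 ≈ 0.043

0.043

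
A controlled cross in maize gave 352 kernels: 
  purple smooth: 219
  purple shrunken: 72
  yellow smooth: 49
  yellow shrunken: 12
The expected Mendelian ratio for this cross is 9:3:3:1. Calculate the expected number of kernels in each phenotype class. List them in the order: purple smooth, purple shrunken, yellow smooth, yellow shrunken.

The 9:3:3:1 ratio has 16 parts, so with N = 352 the expected counts are:
  purple smooth: 352 × 9/16 = 198
  purple shrunken: 352 × 3/16 = 66
  yellow smooth: 352 × 3/16 = 66
  yellow shrunken: 352 × 1/16 = 22

198, 66, 66, 22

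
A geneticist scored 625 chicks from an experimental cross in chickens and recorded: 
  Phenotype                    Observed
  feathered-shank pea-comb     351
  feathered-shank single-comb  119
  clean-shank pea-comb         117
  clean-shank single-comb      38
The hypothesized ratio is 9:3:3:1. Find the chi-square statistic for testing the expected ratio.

The 9:3:3:1 ratio has 16 parts, so with N = 625 the expected counts are:
  feathered-shank pea-comb: 625 × 9/16 = 351.5625
  feathered-shank single-comb: 625 × 3/16 = 117.1875
  clean-shank pea-comb: 625 × 3/16 = 117.1875
  clean-shank single-comb: 625 × 1/16 = 39.0625
χ² = Σ (O − E)² / E
  feathered-shank pea-comb: (351 − 351.5625)² / 351.5625 = 0.0009
  feathered-shank single-comb: (119 − 117.1875)² / 117.1875 = 0.0280
  clean-shank pea-comb: (117 − 117.1875)² / 117.1875 = 0.0003
  clean-shank single-comb: (38 − 39.0625)² / 39.0625 = 0.0289
χ² = 0.0009 + 0.0280 + 0.0003 + 0.0289 = 0.0581 ≈ 0.058

0.058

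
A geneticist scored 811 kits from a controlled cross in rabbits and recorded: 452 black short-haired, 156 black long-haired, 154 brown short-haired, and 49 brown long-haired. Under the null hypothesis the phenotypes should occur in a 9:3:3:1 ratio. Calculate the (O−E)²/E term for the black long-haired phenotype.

Under the 9:3:3:1 hypothesis (Σ ratio = 16, N = 811):
  black short-haired: 811 × 9/16 = 456.1875
  black long-haired: 811 × 3/16 = 152.0625
  brown short-haired: 811 × 3/16 = 152.0625
  brown long-haired: 811 × 1/16 = 50.6875
Contribution of black long-haired: (156 − 152.0625)² / 152.0625 = 0.1020

0.102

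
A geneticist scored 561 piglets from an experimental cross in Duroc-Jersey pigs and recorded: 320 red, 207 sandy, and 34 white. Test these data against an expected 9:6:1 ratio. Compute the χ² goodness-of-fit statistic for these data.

0.149

Total ratio parts = 16. Expected numbers out of 561:
  red: 561 × 9/16 = 315.5625
  sandy: 561 × 6/16 = 210.375
  white: 561 × 1/16 = 35.0625
χ² = Σ (O − E)² / E
  red: (320 − 315.5625)² / 315.5625 = 0.0624
  sandy: (207 − 210.375)² / 210.375 = 0.0541
  white: (34 − 35.0625)² / 35.0625 = 0.0322
χ² = 0.0624 + 0.0541 + 0.0322 = 0.1487 ≈ 0.149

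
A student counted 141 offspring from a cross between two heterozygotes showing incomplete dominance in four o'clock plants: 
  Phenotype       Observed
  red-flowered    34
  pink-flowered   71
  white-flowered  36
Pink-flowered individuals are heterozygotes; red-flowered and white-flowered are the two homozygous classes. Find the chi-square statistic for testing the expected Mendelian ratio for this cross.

With incomplete dominance, a heterozygote × heterozygote cross gives a 1:2:1 phenotypic ratio.
Under the 1:2:1 hypothesis (Σ ratio = 4, N = 141):
  red-flowered: 141 × 1/4 = 35.25
  pink-flowered: 141 × 2/4 = 70.5
  white-flowered: 141 × 1/4 = 35.25
χ² = Σ (O − E)² / E
  red-flowered: (34 − 35.25)² / 35.25 = 0.0443
  pink-flowered: (71 − 70.5)² / 70.5 = 0.0035
  white-flowered: (36 − 35.25)² / 35.25 = 0.0160
χ² = 0.0443 + 0.0035 + 0.0160 = 0.0638 ≈ 0.064

0.064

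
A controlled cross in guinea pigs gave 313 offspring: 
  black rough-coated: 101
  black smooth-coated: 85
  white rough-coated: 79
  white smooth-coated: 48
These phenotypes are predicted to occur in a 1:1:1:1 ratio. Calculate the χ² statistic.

18.898

Total ratio parts = 4. Expected numbers out of 313:
  black rough-coated: 313 × 1/4 = 78.25
  black smooth-coated: 313 × 1/4 = 78.25
  white rough-coated: 313 × 1/4 = 78.25
  white smooth-coated: 313 × 1/4 = 78.25
χ² = Σ (O − E)² / E
  black rough-coated: (101 − 78.25)² / 78.25 = 6.6142
  black smooth-coated: (85 − 78.25)² / 78.25 = 0.5823
  white rough-coated: (79 − 78.25)² / 78.25 = 0.0072
  white smooth-coated: (48 − 78.25)² / 78.25 = 11.6941
χ² = 6.6142 + 0.5823 + 0.0072 + 11.6941 = 18.8978 ≈ 18.898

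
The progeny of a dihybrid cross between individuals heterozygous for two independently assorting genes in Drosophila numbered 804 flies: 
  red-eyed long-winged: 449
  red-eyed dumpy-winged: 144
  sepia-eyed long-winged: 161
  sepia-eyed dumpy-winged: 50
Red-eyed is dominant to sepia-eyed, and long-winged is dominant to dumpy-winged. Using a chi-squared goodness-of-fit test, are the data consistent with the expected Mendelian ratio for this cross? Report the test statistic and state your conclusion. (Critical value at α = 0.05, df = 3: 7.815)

A dihybrid F₂ with independent assortment and complete dominance at both loci gives a 9:3:3:1 phenotypic ratio.
The 9:3:3:1 ratio has 16 parts, so with N = 804 the expected counts are:
  red-eyed long-winged: 804 × 9/16 = 452.25
  red-eyed dumpy-winged: 804 × 3/16 = 150.75
  sepia-eyed long-winged: 804 × 3/16 = 150.75
  sepia-eyed dumpy-winged: 804 × 1/16 = 50.25
χ² = Σ (O − E)² / E
  red-eyed long-winged: (449 − 452.25)² / 452.25 = 0.0234
  red-eyed dumpy-winged: (144 − 150.75)² / 150.75 = 0.3022
  sepia-eyed long-winged: (161 − 150.75)² / 150.75 = 0.6969
  sepia-eyed dumpy-winged: (50 − 50.25)² / 50.25 = 0.0012
χ² = 0.0234 + 0.3022 + 0.6969 + 0.0012 = 1.0237 ≈ 1.024
Degrees of freedom = 4 − 1 = 3; critical value at α = 0.05 is 7.815.
Since 1.024 < 7.815, we fail to reject the null hypothesis — the data are consistent with the 9:3:3:1 ratio.

1.024; consistent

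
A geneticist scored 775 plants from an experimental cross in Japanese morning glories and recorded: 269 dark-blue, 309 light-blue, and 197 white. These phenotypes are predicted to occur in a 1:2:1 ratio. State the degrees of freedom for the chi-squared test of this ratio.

A goodness-of-fit test with 3 phenotype classes has df = 3 − 1 = 2.

2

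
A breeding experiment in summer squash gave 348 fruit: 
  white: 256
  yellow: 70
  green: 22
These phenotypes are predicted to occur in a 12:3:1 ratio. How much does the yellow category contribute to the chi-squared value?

0.346

Total ratio parts = 16. Expected numbers out of 348:
  white: 348 × 12/16 = 261
  yellow: 348 × 3/16 = 65.25
  green: 348 × 1/16 = 21.75
Contribution of yellow: (70 − 65.25)² / 65.25 = 0.3458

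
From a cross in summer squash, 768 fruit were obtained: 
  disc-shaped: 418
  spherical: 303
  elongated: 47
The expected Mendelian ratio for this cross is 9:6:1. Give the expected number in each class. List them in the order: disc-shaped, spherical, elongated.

432, 288, 48

Under the 9:6:1 hypothesis (Σ ratio = 16, N = 768):
  disc-shaped: 768 × 9/16 = 432
  spherical: 768 × 6/16 = 288
  elongated: 768 × 1/16 = 48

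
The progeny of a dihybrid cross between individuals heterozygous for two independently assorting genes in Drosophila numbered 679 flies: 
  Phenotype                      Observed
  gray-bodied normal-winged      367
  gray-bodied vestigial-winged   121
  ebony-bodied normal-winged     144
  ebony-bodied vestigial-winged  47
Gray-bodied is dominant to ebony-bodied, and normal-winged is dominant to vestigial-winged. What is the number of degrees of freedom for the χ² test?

A dihybrid F₂ with independent assortment and complete dominance at both loci gives a 9:3:3:1 phenotypic ratio.
A goodness-of-fit test with 4 phenotype classes has df = 4 − 1 = 3.

3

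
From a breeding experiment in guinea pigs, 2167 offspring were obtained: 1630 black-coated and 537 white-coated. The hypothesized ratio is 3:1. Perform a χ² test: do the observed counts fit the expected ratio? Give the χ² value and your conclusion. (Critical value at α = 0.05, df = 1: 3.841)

0.056; consistent

Expected counts for N = 2167 under a 3:1 ratio (total parts = 4):
  black-coated: 2167 × 3/4 = 1625.25
  white-coated: 2167 × 1/4 = 541.75
χ² = Σ (O − E)² / E
  black-coated: (1630 − 1625.25)² / 1625.25 = 0.0139
  white-coated: (537 − 541.75)² / 541.75 = 0.0416
χ² = 0.0139 + 0.0416 = 0.0555 ≈ 0.056
Degrees of freedom = 2 − 1 = 1; critical value at α = 0.05 is 3.841.
Since 0.056 < 3.841, we fail to reject the null hypothesis — the data are consistent with the 3:1 ratio.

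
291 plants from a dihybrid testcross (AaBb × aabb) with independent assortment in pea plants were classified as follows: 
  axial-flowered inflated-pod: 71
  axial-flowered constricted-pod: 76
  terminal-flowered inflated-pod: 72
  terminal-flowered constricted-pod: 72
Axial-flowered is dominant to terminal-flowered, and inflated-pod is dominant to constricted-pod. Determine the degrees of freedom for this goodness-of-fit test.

A dihybrid testcross with independent assortment gives a 1:1:1:1 ratio.
A goodness-of-fit test with 4 phenotype classes has df = 4 − 1 = 3.

3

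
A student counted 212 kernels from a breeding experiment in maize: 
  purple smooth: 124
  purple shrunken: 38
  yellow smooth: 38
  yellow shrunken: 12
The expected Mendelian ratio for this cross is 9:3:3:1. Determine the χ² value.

Expected counts for N = 212 under a 9:3:3:1 ratio (total parts = 16):
  purple smooth: 212 × 9/16 = 119.25
  purple shrunken: 212 × 3/16 = 39.75
  yellow smooth: 212 × 3/16 = 39.75
  yellow shrunken: 212 × 1/16 = 13.25
χ² = Σ (O − E)² / E
  purple smooth: (124 − 119.25)² / 119.25 = 0.1892
  purple shrunken: (38 − 39.75)² / 39.75 = 0.0770
  yellow smooth: (38 − 39.75)² / 39.75 = 0.0770
  yellow shrunken: (12 − 13.25)² / 13.25 = 0.1179
χ² = 0.1892 + 0.0770 + 0.0770 + 0.1179 = 0.4611 ≈ 0.461

0.461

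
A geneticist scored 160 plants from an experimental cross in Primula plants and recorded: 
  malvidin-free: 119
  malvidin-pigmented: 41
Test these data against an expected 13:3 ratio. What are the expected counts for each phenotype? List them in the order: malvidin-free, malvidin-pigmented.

130, 30

Expected counts for N = 160 under a 13:3 ratio (total parts = 16):
  malvidin-free: 160 × 13/16 = 130
  malvidin-pigmented: 160 × 3/16 = 30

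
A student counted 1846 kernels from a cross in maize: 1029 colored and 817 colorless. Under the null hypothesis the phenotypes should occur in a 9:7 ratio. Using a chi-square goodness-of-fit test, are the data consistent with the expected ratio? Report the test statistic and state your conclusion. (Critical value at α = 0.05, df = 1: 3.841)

The 9:7 ratio has 16 parts, so with N = 1846 the expected counts are:
  colored: 1846 × 9/16 = 1038.375
  colorless: 1846 × 7/16 = 807.625
χ² = Σ (O − E)² / E
  colored: (1029 − 1038.375)² / 1038.375 = 0.0846
  colorless: (817 − 807.625)² / 807.625 = 0.1088
χ² = 0.0846 + 0.1088 = 0.1934 ≈ 0.193
Degrees of freedom = 2 − 1 = 1; critical value at α = 0.05 is 3.841.
Since 0.193 < 3.841, we fail to reject the null hypothesis — the data are consistent with the 9:7 ratio.

0.193; consistent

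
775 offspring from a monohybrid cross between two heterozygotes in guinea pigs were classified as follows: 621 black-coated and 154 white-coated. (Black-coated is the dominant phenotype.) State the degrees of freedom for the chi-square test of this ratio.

For a monohybrid cross between heterozygotes with complete dominance, the expected phenotypic ratio is 3:1.
A goodness-of-fit test with 2 phenotype classes has df = 2 − 1 = 1.

1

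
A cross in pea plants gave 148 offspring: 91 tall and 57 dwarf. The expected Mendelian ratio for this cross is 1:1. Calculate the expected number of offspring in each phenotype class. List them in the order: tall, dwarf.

74, 74

The 1:1 ratio has 2 parts, so with N = 148 the expected counts are:
  tall: 148 × 1/2 = 74
  dwarf: 148 × 1/2 = 74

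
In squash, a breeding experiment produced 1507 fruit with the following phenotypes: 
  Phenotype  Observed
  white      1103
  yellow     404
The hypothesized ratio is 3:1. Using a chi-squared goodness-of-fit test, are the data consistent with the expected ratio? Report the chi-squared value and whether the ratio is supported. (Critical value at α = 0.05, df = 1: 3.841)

2.628; consistent

Total ratio parts = 4. Expected numbers out of 1507:
  white: 1507 × 3/4 = 1130.25
  yellow: 1507 × 1/4 = 376.75
χ² = Σ (O − E)² / E
  white: (1103 − 1130.25)² / 1130.25 = 0.6570
  yellow: (404 − 376.75)² / 376.75 = 1.9710
χ² = 0.6570 + 1.9710 = 2.628
Degrees of freedom = 2 − 1 = 1; critical value at α = 0.05 is 3.841.
Since 2.628 < 3.841, we fail to reject the null hypothesis — the data are consistent with the 3:1 ratio.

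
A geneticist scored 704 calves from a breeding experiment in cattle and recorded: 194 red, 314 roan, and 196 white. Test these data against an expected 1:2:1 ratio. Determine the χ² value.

8.216

Expected counts for N = 704 under a 1:2:1 ratio (total parts = 4):
  red: 704 × 1/4 = 176
  roan: 704 × 2/4 = 352
  white: 704 × 1/4 = 176
χ² = Σ (O − E)² / E
  red: (194 − 176)² / 176 = 1.8409
  roan: (314 − 352)² / 352 = 4.1023
  white: (196 − 176)² / 176 = 2.2727
χ² = 1.8409 + 4.1023 + 2.2727 = 8.2159 ≈ 8.216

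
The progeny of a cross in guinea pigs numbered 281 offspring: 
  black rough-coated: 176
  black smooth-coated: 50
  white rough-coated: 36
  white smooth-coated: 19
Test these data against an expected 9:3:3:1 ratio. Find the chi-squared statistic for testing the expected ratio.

The 9:3:3:1 ratio has 16 parts, so with N = 281 the expected counts are:
  black rough-coated: 281 × 9/16 = 158.0625
  black smooth-coated: 281 × 3/16 = 52.6875
  white rough-coated: 281 × 3/16 = 52.6875
  white smooth-coated: 281 × 1/16 = 17.5625
χ² = Σ (O − E)² / E
  black rough-coated: (176 − 158.0625)² / 158.0625 = 2.0356
  black smooth-coated: (50 − 52.6875)² / 52.6875 = 0.1371
  white rough-coated: (36 − 52.6875)² / 52.6875 = 5.2854
  white smooth-coated: (19 − 17.5625)² / 17.5625 = 0.1177
χ² = 2.0356 + 0.1371 + 5.2854 + 0.1177 = 7.5758 ≈ 7.576

7.576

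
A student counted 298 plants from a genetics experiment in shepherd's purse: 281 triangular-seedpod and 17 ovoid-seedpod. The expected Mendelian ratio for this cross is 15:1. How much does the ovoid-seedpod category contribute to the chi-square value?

0.142

Total ratio parts = 16. Expected numbers out of 298:
  triangular-seedpod: 298 × 15/16 = 279.375
  ovoid-seedpod: 298 × 1/16 = 18.625
Contribution of ovoid-seedpod: (17 − 18.625)² / 18.625 = 0.1418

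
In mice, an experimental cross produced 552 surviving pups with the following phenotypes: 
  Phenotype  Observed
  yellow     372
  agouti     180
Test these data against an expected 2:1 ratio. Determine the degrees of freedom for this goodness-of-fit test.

A goodness-of-fit test with 2 phenotype classes has df = 2 − 1 = 1.

1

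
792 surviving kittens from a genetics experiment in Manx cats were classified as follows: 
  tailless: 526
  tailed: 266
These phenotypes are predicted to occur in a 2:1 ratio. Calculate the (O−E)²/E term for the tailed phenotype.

Expected counts for N = 792 under a 2:1 ratio (total parts = 3):
  tailless: 792 × 2/3 = 528
  tailed: 792 × 1/3 = 264
Contribution of tailed: (266 − 264)² / 264 = 0.0152

0.015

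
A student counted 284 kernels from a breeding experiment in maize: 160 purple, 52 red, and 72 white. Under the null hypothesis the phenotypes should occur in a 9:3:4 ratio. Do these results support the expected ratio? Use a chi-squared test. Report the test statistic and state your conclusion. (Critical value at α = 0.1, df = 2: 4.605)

Total ratio parts = 16. Expected numbers out of 284:
  purple: 284 × 9/16 = 159.75
  red: 284 × 3/16 = 53.25
  white: 284 × 4/16 = 71
χ² = Σ (O − E)² / E
  purple: (160 − 159.75)² / 159.75 = 0.0004
  red: (52 − 53.25)² / 53.25 = 0.0293
  white: (72 − 71)² / 71 = 0.0141
χ² = 0.0004 + 0.0293 + 0.0141 = 0.0438 ≈ 0.044
Degrees of freedom = 3 − 1 = 2; critical value at α = 0.1 is 4.605.
Since 0.044 < 4.605, we fail to reject the null hypothesis — the data are consistent with the 9:3:4 ratio.

0.044; consistent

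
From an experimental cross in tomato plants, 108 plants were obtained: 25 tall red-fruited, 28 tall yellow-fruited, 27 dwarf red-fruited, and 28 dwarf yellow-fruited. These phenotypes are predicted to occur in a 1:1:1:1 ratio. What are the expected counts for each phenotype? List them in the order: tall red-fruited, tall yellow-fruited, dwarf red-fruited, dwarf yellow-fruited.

The 1:1:1:1 ratio has 4 parts, so with N = 108 the expected counts are:
  tall red-fruited: 108 × 1/4 = 27
  tall yellow-fruited: 108 × 1/4 = 27
  dwarf red-fruited: 108 × 1/4 = 27
  dwarf yellow-fruited: 108 × 1/4 = 27

27, 27, 27, 27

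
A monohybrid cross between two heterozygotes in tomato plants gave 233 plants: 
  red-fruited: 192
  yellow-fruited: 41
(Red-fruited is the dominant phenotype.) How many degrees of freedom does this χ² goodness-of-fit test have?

1

For a monohybrid cross between heterozygotes with complete dominance, the expected phenotypic ratio is 3:1.
A goodness-of-fit test with 2 phenotype classes has df = 2 − 1 = 1.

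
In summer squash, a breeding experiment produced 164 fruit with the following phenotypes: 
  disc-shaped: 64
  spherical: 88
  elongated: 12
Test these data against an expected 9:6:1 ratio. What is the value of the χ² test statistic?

Total ratio parts = 16. Expected numbers out of 164:
  disc-shaped: 164 × 9/16 = 92.25
  spherical: 164 × 6/16 = 61.5
  elongated: 164 × 1/16 = 10.25
χ² = Σ (O − E)² / E
  disc-shaped: (64 − 92.25)² / 92.25 = 8.6511
  spherical: (88 − 61.5)² / 61.5 = 11.4187
  elongated: (12 − 10.25)² / 10.25 = 0.2988
χ² = 8.6511 + 11.4187 + 0.2988 = 20.3686 ≈ 20.369

20.369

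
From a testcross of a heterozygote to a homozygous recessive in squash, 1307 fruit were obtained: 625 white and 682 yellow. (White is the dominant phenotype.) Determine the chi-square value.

2.486

A testcross of a heterozygote (Aa × aa) gives a 1:1 phenotypic ratio.
Under the 1:1 hypothesis (Σ ratio = 2, N = 1307):
  white: 1307 × 1/2 = 653.5
  yellow: 1307 × 1/2 = 653.5
χ² = Σ (O − E)² / E
  white: (625 − 653.5)² / 653.5 = 1.2429
  yellow: (682 − 653.5)² / 653.5 = 1.2429
χ² = 1.2429 + 1.2429 = 2.4858 ≈ 2.486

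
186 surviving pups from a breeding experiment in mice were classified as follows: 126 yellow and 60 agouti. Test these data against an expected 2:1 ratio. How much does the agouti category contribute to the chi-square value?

Expected counts for N = 186 under a 2:1 ratio (total parts = 3):
  yellow: 186 × 2/3 = 124
  agouti: 186 × 1/3 = 62
Contribution of agouti: (60 − 62)² / 62 = 0.0645

0.065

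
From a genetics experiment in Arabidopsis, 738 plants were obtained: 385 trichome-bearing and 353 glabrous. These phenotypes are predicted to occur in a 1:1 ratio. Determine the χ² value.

1.388

Total ratio parts = 2. Expected numbers out of 738:
  trichome-bearing: 738 × 1/2 = 369
  glabrous: 738 × 1/2 = 369
χ² = Σ (O − E)² / E
  trichome-bearing: (385 − 369)² / 369 = 0.6938
  glabrous: (353 − 369)² / 369 = 0.6938
χ² = 0.6938 + 0.6938 = 1.3876 ≈ 1.388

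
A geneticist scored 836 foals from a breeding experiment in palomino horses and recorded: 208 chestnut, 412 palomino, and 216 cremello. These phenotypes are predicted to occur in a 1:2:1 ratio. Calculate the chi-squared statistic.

0.325

Expected counts for N = 836 under a 1:2:1 ratio (total parts = 4):
  chestnut: 836 × 1/4 = 209
  palomino: 836 × 2/4 = 418
  cremello: 836 × 1/4 = 209
χ² = Σ (O − E)² / E
  chestnut: (208 − 209)² / 209 = 0.0048
  palomino: (412 − 418)² / 418 = 0.0861
  cremello: (216 − 209)² / 209 = 0.2344
χ² = 0.0048 + 0.0861 + 0.2344 = 0.3253 ≈ 0.325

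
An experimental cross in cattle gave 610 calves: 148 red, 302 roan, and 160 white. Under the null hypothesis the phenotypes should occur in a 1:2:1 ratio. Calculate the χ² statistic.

The 1:2:1 ratio has 4 parts, so with N = 610 the expected counts are:
  red: 610 × 1/4 = 152.5
  roan: 610 × 2/4 = 305
  white: 610 × 1/4 = 152.5
χ² = Σ (O − E)² / E
  red: (148 − 152.5)² / 152.5 = 0.1328
  roan: (302 − 305)² / 305 = 0.0295
  white: (160 − 152.5)² / 152.5 = 0.3689
χ² = 0.1328 + 0.0295 + 0.3689 = 0.5312 ≈ 0.531

0.531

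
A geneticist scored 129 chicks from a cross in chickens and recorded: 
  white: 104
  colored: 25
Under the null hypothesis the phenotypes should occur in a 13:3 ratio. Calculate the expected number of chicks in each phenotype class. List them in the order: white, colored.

104.8125, 24.1875

Under the 13:3 hypothesis (Σ ratio = 16, N = 129):
  white: 129 × 13/16 = 104.8125
  colored: 129 × 3/16 = 24.1875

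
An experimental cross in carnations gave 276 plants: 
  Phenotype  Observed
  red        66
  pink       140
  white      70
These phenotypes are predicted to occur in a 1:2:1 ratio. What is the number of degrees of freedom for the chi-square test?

A goodness-of-fit test with 3 phenotype classes has df = 3 − 1 = 2.

2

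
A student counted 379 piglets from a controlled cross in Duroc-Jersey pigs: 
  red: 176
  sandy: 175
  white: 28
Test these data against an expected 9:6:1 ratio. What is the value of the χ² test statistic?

14.876

Total ratio parts = 16. Expected numbers out of 379:
  red: 379 × 9/16 = 213.1875
  sandy: 379 × 6/16 = 142.125
  white: 379 × 1/16 = 23.6875
χ² = Σ (O − E)² / E
  red: (176 − 213.1875)² / 213.1875 = 6.4868
  sandy: (175 − 142.125)² / 142.125 = 7.6043
  white: (28 − 23.6875)² / 23.6875 = 0.7851
χ² = 6.4868 + 7.6043 + 0.7851 = 14.8762 ≈ 14.876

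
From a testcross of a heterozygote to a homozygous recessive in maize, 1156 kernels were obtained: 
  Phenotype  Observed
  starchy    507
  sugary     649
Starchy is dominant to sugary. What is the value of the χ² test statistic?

A testcross of a heterozygote (Aa × aa) gives a 1:1 phenotypic ratio.
Total ratio parts = 2. Expected numbers out of 1156:
  starchy: 1156 × 1/2 = 578
  sugary: 1156 × 1/2 = 578
χ² = Σ (O − E)² / E
  starchy: (507 − 578)² / 578 = 8.7215
  sugary: (649 − 578)² / 578 = 8.7215
χ² = 8.7215 + 8.7215 = 17.443

17.443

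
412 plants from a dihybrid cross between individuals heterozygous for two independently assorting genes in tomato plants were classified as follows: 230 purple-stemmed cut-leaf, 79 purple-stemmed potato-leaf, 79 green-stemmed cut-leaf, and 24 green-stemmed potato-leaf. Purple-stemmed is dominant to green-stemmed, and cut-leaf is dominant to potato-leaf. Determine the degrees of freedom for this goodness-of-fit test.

A dihybrid F₂ with independent assortment and complete dominance at both loci gives a 9:3:3:1 phenotypic ratio.
A goodness-of-fit test with 4 phenotype classes has df = 4 − 1 = 3.

3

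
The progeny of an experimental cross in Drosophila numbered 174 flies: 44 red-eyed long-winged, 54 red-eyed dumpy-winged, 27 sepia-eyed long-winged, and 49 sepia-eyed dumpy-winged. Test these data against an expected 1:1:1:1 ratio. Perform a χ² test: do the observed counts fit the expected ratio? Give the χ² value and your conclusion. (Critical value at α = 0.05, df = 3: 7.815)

9.494; not consistent

Total ratio parts = 4. Expected numbers out of 174:
  red-eyed long-winged: 174 × 1/4 = 43.5
  red-eyed dumpy-winged: 174 × 1/4 = 43.5
  sepia-eyed long-winged: 174 × 1/4 = 43.5
  sepia-eyed dumpy-winged: 174 × 1/4 = 43.5
χ² = Σ (O − E)² / E
  red-eyed long-winged: (44 − 43.5)² / 43.5 = 0.0057
  red-eyed dumpy-winged: (54 − 43.5)² / 43.5 = 2.5345
  sepia-eyed long-winged: (27 − 43.5)² / 43.5 = 6.2586
  sepia-eyed dumpy-winged: (49 − 43.5)² / 43.5 = 0.6954
χ² = 0.0057 + 2.5345 + 6.2586 + 0.6954 = 9.4942 ≈ 9.494
Degrees of freedom = 4 − 1 = 3; critical value at α = 0.05 is 7.815.
Since 9.494 > 7.815, we reject the null hypothesis — the data do not fit the 1:1:1:1 ratio.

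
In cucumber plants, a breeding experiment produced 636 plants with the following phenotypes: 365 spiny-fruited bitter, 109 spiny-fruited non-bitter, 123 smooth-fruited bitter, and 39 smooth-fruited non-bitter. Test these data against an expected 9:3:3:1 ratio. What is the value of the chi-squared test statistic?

1.160

The 9:3:3:1 ratio has 16 parts, so with N = 636 the expected counts are:
  spiny-fruited bitter: 636 × 9/16 = 357.75
  spiny-fruited non-bitter: 636 × 3/16 = 119.25
  smooth-fruited bitter: 636 × 3/16 = 119.25
  smooth-fruited non-bitter: 636 × 1/16 = 39.75
χ² = Σ (O − E)² / E
  spiny-fruited bitter: (365 − 357.75)² / 357.75 = 0.1469
  spiny-fruited non-bitter: (109 − 119.25)² / 119.25 = 0.8810
  smooth-fruited bitter: (123 − 119.25)² / 119.25 = 0.1179
  smooth-fruited non-bitter: (39 − 39.75)² / 39.75 = 0.0142
χ² = 0.1469 + 0.8810 + 0.1179 + 0.0142 = 1.160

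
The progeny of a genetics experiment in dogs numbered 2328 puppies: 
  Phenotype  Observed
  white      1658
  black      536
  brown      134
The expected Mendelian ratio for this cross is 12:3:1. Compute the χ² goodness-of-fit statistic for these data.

The 12:3:1 ratio has 16 parts, so with N = 2328 the expected counts are:
  white: 2328 × 12/16 = 1746
  black: 2328 × 3/16 = 436.5
  brown: 2328 × 1/16 = 145.5
χ² = Σ (O − E)² / E
  white: (1658 − 1746)² / 1746 = 4.4353
  black: (536 − 436.5)² / 436.5 = 22.6810
  brown: (134 − 145.5)² / 145.5 = 0.9089
χ² = 4.4353 + 22.6810 + 0.9089 = 28.0252 ≈ 28.025

28.025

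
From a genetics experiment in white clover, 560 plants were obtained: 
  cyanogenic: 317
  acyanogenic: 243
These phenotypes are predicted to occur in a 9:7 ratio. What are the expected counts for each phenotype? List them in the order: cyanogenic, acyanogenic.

Under the 9:7 hypothesis (Σ ratio = 16, N = 560):
  cyanogenic: 560 × 9/16 = 315
  acyanogenic: 560 × 7/16 = 245

315, 245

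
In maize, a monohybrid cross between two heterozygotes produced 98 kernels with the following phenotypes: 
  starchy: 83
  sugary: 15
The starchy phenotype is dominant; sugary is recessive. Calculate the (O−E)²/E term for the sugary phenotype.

For a monohybrid cross between heterozygotes with complete dominance, the expected phenotypic ratio is 3:1.
Total ratio parts = 4. Expected numbers out of 98:
  starchy: 98 × 3/4 = 73.5
  sugary: 98 × 1/4 = 24.5
Contribution of sugary: (15 − 24.5)² / 24.5 = 3.6837

3.684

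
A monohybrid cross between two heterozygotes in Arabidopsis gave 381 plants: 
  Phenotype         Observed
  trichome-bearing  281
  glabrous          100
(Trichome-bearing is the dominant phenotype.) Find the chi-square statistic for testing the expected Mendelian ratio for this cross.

0.316

For a monohybrid cross between heterozygotes with complete dominance, the expected phenotypic ratio is 3:1.
Total ratio parts = 4. Expected numbers out of 381:
  trichome-bearing: 381 × 3/4 = 285.75
  glabrous: 381 × 1/4 = 95.25
χ² = Σ (O − E)² / E
  trichome-bearing: (281 − 285.75)² / 285.75 = 0.0790
  glabrous: (100 − 95.25)² / 95.25 = 0.2369
χ² = 0.0790 + 0.2369 = 0.3159 ≈ 0.316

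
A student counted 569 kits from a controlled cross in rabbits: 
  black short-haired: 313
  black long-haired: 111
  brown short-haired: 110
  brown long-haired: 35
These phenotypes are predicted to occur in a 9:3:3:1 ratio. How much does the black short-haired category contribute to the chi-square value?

0.156

The 9:3:3:1 ratio has 16 parts, so with N = 569 the expected counts are:
  black short-haired: 569 × 9/16 = 320.0625
  black long-haired: 569 × 3/16 = 106.6875
  brown short-haired: 569 × 3/16 = 106.6875
  brown long-haired: 569 × 1/16 = 35.5625
Contribution of black short-haired: (313 − 320.0625)² / 320.0625 = 0.1558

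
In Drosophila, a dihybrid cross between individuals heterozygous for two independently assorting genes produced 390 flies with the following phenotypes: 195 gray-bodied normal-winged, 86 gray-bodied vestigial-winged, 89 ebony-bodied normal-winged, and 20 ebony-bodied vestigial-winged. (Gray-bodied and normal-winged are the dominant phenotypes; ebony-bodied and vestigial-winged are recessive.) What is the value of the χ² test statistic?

9.207

A dihybrid F₂ with independent assortment and complete dominance at both loci gives a 9:3:3:1 phenotypic ratio.
The 9:3:3:1 ratio has 16 parts, so with N = 390 the expected counts are:
  gray-bodied normal-winged: 390 × 9/16 = 219.375
  gray-bodied vestigial-winged: 390 × 3/16 = 73.125
  ebony-bodied normal-winged: 390 × 3/16 = 73.125
  ebony-bodied vestigial-winged: 390 × 1/16 = 24.375
χ² = Σ (O − E)² / E
  gray-bodied normal-winged: (195 − 219.375)² / 219.375 = 2.7083
  gray-bodied vestigial-winged: (86 − 73.125)² / 73.125 = 2.2669
  ebony-bodied normal-winged: (89 − 73.125)² / 73.125 = 3.4464
  ebony-bodied vestigial-winged: (20 − 24.375)² / 24.375 = 0.7853
χ² = 2.7083 + 2.2669 + 3.4464 + 0.7853 = 9.2069 ≈ 9.207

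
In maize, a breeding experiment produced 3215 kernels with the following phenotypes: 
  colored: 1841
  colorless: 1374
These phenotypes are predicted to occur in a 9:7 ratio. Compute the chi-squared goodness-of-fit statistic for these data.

1.340

Expected counts for N = 3215 under a 9:7 ratio (total parts = 16):
  colored: 3215 × 9/16 = 1808.4375
  colorless: 3215 × 7/16 = 1406.5625
χ² = Σ (O − E)² / E
  colored: (1841 − 1808.4375)² / 1808.4375 = 0.5863
  colorless: (1374 − 1406.5625)² / 1406.5625 = 0.7538
χ² = 0.5863 + 0.7538 = 1.3401 ≈ 1.340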